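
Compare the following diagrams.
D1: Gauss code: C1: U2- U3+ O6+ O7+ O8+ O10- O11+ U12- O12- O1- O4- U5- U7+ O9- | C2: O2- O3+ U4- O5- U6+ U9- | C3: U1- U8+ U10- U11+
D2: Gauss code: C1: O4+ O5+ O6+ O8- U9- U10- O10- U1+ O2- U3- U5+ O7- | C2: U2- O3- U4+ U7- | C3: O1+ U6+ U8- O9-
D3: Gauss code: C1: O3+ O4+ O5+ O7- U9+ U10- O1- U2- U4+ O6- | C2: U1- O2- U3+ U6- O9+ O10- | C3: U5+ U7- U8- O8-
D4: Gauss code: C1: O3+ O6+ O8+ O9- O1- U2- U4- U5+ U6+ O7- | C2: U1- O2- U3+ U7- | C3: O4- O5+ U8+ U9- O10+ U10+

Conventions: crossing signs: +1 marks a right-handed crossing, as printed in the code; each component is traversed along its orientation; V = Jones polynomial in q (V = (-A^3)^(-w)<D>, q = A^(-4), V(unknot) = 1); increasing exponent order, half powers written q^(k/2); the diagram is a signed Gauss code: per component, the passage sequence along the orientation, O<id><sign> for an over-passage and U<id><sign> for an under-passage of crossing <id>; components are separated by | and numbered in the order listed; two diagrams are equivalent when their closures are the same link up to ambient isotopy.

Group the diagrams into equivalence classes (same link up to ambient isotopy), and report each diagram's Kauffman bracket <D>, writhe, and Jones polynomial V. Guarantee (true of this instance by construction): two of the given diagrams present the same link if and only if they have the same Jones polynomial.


classes: {D1, D2, D3, D4}
V(D1) = q^-3 + q^-2 + q^-1 + 1  [12 crossings, <D> = A^-6 + A^-2 + A^2 + A^6, w = -2]
D2 (bracket A^-6 + A^-2 + A^2 + A^6; 10 crossings at w = -2): V = q^-3 + q^-2 + q^-1 + 1
V(D3) = q^-3 + q^-2 + q^-1 + 1  [10 crossings, <D> = A^-6 + A^-2 + A^2 + A^6, w = -2]
V(D4) = q^-3 + q^-2 + q^-1 + 1  (w 0, c 10, <D> = 1 + A^4 + A^8 + A^12)
note: one V(q) for all 4 diagrams — one class (guaranteed)


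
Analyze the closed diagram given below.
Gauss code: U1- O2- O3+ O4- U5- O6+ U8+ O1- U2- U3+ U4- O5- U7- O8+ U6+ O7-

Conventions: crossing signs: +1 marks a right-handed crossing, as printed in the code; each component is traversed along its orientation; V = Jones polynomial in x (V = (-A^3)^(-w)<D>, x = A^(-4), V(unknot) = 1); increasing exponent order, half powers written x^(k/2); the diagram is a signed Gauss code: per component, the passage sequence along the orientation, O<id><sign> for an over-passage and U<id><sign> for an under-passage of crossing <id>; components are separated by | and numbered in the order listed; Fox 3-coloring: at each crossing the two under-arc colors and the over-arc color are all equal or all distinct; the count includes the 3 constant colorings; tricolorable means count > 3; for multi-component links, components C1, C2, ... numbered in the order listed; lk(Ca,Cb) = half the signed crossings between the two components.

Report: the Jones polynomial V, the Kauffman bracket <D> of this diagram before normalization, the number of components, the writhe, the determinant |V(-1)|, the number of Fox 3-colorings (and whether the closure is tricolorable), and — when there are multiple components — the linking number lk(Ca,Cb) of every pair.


Jones polynomial: V(x) = x^-5 - 2x^-4 + 2x^-3 - 2x^-2 + 2x^-1 - 1 + x
<D> = A^-10 - A^-6 + 2A^-2 - 2A^2 + 2A^6 - 2A^10 + A^14; writhe -2
components 1, writhe -2 (8 crossings)
3-colorings: 3 of 3^8, det 11 — not tricolorable
note: det 11 = |V(-1)|; not divisible by 3, so not tricolorable


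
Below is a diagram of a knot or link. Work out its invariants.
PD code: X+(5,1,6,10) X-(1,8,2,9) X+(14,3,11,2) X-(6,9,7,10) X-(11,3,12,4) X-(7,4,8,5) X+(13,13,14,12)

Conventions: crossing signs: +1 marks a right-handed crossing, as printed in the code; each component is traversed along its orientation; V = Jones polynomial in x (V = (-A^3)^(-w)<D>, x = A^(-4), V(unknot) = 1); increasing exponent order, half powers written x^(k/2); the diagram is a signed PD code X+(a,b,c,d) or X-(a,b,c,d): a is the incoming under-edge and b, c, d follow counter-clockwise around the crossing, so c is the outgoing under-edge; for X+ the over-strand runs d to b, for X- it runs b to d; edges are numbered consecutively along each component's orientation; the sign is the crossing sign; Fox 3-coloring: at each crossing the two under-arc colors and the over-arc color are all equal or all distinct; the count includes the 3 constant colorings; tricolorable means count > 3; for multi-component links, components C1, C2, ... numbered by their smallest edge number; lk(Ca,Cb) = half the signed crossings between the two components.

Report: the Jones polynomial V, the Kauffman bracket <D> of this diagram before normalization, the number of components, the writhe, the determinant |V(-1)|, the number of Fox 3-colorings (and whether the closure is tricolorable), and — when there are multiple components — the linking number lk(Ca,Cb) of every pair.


Jones polynomial: V(x) = -x^(-1/2) - x^(1/2)
<D> = A^-5 + A^-1; writhe -1
components 2, writhe -1 (7 crossings)
linking number lk(C1,C2) = 0
3-colorings: 9 of 3^7, det 0 — tricolorable
note: w = -1 (over 7 crossings) is diagram-only; (-A^3)^(1) removes it from V


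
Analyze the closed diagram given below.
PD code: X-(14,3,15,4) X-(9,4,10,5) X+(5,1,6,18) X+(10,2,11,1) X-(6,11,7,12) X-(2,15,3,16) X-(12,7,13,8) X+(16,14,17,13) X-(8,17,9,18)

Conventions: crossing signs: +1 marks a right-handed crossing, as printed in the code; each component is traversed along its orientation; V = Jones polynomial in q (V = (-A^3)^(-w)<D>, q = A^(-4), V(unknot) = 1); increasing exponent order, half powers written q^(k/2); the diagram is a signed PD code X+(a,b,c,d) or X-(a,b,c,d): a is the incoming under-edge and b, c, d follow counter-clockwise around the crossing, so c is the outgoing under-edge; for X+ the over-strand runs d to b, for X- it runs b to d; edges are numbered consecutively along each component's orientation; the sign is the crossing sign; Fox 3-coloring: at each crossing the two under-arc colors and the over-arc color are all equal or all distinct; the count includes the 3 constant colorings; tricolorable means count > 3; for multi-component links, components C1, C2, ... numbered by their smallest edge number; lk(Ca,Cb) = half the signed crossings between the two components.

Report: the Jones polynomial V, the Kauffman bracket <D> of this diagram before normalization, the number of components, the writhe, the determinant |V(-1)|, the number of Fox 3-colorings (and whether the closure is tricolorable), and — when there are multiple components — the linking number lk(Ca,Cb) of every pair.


V = -q^-6 + 2q^-5 - 2q^-4 + 3q^-3 - 3q^-2 + 2q^-1 - 1 + q
<D> = -A^-13 + A^-9 - 2A^-5 + 3A^-1 - 3A^3 + 2A^7 - 2A^11 + A^15 (w = -3)
1 component over 9 crossings, w = -3
9 Fox colorings among 3^9, |V(-1)| = 15: tricolorable
why: the span of V is 7, forcing >= 7 crossings in any diagram


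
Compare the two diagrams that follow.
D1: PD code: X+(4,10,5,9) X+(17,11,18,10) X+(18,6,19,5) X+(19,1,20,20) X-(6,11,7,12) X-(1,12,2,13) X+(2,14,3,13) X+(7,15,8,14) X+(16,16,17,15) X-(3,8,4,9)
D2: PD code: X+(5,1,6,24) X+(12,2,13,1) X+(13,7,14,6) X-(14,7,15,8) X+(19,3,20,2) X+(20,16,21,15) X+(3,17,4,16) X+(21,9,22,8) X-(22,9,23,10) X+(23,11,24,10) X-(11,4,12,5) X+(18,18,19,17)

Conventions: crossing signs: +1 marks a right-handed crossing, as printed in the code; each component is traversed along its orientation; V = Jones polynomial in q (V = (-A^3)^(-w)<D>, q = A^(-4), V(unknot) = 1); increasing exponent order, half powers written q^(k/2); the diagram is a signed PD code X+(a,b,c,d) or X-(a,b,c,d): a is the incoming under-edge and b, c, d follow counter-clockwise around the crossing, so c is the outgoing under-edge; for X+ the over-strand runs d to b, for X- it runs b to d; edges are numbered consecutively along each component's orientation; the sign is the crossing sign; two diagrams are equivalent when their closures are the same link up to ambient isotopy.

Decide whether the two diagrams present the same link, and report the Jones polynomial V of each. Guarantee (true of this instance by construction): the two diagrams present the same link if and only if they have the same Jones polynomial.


equivalent: no
V(D1) = 1  (w +4, c 10, <D> = A^12)
V(D2) = q - q^2 + 2q^3 - q^4 + q^5 - q^6  [12 crossings, <D> = -A^-6 + A^-2 - A^2 + 2A^6 - A^10 + A^14, w = +6]
key observation: V(q) takes 2 values over 2 diagrams, fixing the grouping


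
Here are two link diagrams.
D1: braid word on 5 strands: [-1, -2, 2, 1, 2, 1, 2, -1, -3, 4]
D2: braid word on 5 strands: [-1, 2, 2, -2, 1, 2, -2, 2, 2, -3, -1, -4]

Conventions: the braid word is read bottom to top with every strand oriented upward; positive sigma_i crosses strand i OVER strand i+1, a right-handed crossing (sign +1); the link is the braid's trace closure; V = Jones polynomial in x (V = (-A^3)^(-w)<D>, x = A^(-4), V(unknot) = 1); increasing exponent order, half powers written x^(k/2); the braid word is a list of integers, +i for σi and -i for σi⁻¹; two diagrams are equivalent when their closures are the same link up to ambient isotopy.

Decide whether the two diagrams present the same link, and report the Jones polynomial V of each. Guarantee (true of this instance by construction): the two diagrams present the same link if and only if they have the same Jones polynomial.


equivalent: yes
D1 (bracket A^6; 10 crossings at w = +2): V = 1
D2 (bracket 1; 12 crossings at w = 0): V = 1
key observation: all 2 diagrams share one V(x), hence one class


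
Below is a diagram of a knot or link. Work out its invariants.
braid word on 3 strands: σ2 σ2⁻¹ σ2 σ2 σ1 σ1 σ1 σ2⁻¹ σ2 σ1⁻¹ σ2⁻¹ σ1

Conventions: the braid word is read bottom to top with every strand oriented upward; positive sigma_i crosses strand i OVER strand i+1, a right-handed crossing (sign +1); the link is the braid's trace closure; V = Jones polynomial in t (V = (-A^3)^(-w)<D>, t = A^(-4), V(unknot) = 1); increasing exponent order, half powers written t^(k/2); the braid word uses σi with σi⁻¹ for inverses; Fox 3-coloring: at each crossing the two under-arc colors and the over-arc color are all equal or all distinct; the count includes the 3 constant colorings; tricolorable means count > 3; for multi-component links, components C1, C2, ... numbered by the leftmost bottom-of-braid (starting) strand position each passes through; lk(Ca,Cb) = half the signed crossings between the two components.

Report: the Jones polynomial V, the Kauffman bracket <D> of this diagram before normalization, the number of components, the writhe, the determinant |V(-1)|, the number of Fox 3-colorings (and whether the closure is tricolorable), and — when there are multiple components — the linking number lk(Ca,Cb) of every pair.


Jones polynomial: V(t) = t - t^2 + 2t^3 - t^4 + t^5 - t^6
<D> = -A^-12 + A^-8 - A^-4 + 2 - A^4 + A^8; writhe +4
components 1, writhe +4 (12 crossings)
3-colorings: 3 of 3^12, det 7 — not tricolorable
note: inverse pairs cancel, leaving σ2 σ2 σ1 σ1 σ2⁻¹ σ1


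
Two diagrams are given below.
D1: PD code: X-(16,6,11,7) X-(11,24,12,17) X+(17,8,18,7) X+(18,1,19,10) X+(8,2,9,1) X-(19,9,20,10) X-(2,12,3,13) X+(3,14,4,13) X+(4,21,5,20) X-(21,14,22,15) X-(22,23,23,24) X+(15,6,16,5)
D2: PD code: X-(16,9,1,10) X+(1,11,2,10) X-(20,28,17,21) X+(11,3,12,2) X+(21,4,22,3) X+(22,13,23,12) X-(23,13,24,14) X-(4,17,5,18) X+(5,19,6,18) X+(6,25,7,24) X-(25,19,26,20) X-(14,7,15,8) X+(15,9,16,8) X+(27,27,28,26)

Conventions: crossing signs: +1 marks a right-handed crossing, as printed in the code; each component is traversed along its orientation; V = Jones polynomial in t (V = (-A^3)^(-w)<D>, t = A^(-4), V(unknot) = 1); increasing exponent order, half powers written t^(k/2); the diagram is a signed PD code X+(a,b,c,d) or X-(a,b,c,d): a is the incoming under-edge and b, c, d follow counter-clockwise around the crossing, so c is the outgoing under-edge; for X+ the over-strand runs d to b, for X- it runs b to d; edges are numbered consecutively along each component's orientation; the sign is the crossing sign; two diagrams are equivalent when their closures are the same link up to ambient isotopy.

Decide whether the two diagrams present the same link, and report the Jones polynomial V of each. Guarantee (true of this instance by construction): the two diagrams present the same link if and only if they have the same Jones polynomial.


same link: yes
V(D1) = t^-2 + 2 + t^2  [12 crossings, <D> = A^-8 + 2 + A^8, w = 0]
D2 (bracket A^-2 + 2A^6 + A^14; 14 crossings at w = +2): V = t^-2 + 2 + t^2
note: one V(t) for all 2 diagrams — one class (guaranteed)


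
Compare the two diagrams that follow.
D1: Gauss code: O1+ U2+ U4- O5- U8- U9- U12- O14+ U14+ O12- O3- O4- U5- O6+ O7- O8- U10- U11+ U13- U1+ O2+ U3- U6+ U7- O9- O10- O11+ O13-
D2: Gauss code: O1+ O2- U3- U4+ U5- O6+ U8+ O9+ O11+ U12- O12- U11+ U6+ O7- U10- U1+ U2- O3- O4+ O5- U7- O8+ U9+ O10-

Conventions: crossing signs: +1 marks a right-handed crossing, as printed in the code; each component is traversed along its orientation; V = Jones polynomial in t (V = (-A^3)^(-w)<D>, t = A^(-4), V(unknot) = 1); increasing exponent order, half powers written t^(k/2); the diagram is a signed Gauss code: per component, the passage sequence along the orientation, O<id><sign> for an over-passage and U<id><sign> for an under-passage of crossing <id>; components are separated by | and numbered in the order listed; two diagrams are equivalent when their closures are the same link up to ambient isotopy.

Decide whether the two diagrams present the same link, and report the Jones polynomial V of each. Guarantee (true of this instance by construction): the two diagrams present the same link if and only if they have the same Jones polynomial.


equivalent: no
V(D1) = -t^-6 + t^-5 - t^-4 + 2t^-3 - t^-2 + t^-1  (w -4, c 14, <D> = A^-8 - A^-4 + 2 - A^4 + A^8 - A^12)
V(D2) = -t^-3 + 2t^-2 - 2t^-1 + 3 - 2t + 2t^2 - t^3  [12 crossings, <D> = -A^-12 + 2A^-8 - 2A^-4 + 3 - 2A^4 + 2A^8 - A^12, w = 0]
key observation: 2 values of V(t) split the 2 diagrams


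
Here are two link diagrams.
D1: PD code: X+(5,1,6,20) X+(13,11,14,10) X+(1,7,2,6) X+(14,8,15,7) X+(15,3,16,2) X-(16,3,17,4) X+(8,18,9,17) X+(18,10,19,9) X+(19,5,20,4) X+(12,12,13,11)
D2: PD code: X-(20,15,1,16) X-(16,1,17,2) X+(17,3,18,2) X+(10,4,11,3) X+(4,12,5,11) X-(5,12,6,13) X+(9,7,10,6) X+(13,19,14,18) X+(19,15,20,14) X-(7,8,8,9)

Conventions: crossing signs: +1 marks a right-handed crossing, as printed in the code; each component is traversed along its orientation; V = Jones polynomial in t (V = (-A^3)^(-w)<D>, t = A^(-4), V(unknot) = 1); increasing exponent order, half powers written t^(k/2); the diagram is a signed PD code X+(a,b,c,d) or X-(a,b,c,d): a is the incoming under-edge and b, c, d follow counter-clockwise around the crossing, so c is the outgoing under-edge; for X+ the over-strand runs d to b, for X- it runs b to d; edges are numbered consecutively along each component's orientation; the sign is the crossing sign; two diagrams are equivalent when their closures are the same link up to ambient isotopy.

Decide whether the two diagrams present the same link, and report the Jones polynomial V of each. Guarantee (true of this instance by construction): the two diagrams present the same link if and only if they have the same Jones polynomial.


equivalent: no
D1 (bracket A^-8 - 2A^-4 + 1 - 2A^4 + 2A^8 + A^16; 10 crossings at w = +8): V = t^2 + 2t^4 - 2t^5 + t^6 - 2t^7 + t^8
V(D2) = 1  [10 crossings, <D> = A^6, w = +2]
observation: V(t) takes 2 values over 2 diagrams, fixing the grouping


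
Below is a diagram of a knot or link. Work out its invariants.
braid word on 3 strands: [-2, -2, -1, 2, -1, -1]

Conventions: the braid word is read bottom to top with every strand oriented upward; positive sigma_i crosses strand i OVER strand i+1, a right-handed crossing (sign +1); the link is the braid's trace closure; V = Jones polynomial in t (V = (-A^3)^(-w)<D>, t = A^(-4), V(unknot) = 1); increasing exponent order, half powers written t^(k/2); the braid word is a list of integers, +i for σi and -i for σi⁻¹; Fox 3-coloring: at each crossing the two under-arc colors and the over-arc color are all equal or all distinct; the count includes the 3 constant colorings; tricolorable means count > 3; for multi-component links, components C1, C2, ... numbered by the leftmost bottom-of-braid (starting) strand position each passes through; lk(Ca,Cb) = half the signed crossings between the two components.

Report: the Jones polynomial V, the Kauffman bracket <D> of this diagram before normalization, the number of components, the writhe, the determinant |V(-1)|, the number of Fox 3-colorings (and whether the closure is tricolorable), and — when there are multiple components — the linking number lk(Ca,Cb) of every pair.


Jones polynomial: V(t) = -t^-6 + t^-5 - t^-4 + 2t^-3 - t^-2 + t^-1
<D> = A^-8 - A^-4 + 2 - A^4 + A^8 - A^12; writhe -4
components 1, writhe -4 (6 crossings)
3-colorings: 3 of 3^6, det 7 — not tricolorable
note: |V(-1)| = 7: so not tricolorable, since 3 does not divide 7


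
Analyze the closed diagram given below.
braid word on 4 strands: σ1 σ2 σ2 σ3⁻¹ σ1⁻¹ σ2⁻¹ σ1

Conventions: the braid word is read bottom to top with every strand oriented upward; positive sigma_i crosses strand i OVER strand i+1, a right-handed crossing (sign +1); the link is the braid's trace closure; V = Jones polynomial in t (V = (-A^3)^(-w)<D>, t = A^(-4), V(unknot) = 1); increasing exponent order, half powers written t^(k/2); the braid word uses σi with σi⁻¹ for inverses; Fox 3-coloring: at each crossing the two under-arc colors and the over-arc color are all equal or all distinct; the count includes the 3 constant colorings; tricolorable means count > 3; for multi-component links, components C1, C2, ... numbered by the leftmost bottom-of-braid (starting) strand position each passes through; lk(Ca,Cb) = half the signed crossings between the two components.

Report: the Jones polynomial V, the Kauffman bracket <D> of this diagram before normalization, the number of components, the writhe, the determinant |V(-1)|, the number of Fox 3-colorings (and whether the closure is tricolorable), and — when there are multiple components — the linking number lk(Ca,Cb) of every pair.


Jones polynomial: V(t) = t + t^3 - t^4
<D> = A^-13 - A^-9 - A^-1; writhe +1
components 1, writhe +1 (7 crossings)
3-colorings: 9 of 3^7, det 3 — tricolorable
note: V spans 3 powers of t: at least 3 crossings in any diagram


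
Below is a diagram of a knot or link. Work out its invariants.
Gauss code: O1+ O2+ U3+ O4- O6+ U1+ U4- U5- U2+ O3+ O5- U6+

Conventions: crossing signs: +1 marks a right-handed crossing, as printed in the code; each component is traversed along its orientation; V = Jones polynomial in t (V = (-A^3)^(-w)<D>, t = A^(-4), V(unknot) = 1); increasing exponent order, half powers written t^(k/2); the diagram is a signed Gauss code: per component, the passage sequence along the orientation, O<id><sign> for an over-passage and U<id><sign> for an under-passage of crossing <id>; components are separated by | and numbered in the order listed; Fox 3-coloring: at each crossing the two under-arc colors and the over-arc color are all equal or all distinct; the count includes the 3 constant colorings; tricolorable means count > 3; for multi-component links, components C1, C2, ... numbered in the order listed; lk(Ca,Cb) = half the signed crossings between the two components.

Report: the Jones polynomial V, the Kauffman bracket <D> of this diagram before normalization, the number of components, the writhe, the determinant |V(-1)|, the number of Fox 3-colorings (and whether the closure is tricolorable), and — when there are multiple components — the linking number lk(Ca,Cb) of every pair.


V(t) = t + t^3 - t^4
bracket: -A^-10 + A^-6 + A^2, w = +2
1 component, writhe +2, over 6 crossings
det 3, colorings 9 of 3^6 — tricolorable
observation: w = +2 shifts under R1 moves; the (-A^3)^(-2) factor cancels that in V


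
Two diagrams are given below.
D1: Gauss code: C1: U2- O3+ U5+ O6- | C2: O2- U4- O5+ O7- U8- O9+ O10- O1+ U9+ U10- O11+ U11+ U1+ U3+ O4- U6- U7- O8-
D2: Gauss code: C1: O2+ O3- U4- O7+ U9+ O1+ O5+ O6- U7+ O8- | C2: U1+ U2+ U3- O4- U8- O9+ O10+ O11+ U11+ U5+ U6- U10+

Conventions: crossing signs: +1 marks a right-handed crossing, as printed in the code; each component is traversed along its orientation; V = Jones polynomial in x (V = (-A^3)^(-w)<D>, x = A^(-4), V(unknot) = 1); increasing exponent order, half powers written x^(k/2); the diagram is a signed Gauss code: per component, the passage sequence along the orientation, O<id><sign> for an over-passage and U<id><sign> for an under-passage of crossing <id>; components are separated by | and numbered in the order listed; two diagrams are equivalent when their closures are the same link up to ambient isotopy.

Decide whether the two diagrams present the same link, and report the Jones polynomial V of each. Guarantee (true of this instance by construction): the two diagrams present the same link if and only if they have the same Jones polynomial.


equivalent: no
D1 (bracket 2A^-1 - A^3 + 2A^7 - A^11 + A^15 - A^19; 11 crossings at w = -1): V = x^(-11/2) - x^(-9/2) + x^(-7/2) - 2x^(-5/2) + x^(-3/2) - 2x^(-1/2)
D2 (bracket -A^-5 + 2A^-1 - A^3 + 2A^7 - A^11 + A^15; 11 crossings at w = +3): V = -x^(-3/2) + x^(-1/2) - 2x^(1/2) + x^(3/2) - 2x^(5/2) + x^(7/2)
key observation: 2 values of V(x) split the 2 diagrams


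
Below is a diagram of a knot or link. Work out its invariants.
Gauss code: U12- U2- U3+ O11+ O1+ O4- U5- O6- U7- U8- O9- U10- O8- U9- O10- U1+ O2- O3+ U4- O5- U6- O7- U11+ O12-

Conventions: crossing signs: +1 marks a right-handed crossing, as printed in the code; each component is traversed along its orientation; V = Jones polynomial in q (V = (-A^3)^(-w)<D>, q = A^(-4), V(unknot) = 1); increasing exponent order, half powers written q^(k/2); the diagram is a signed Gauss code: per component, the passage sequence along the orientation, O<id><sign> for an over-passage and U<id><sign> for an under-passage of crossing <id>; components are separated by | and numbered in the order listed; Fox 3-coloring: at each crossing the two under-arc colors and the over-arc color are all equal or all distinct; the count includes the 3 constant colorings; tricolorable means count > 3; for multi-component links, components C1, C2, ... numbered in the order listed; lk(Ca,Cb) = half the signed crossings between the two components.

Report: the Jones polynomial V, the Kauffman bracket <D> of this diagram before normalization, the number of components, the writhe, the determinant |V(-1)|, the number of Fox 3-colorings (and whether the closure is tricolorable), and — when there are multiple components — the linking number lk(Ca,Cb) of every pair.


V = q^-8 - 2q^-7 + q^-6 - 2q^-5 + 2q^-4 + q^-2
<D> = A^-10 + 2A^-2 - 2A^2 + A^6 - 2A^10 + A^14 (w = -6)
1 component over 12 crossings, w = -6
27 Fox colorings among 3^12, |V(-1)| = 9: tricolorable
why: |V(-1)| = 9: so tricolorable, since 3 divides 9


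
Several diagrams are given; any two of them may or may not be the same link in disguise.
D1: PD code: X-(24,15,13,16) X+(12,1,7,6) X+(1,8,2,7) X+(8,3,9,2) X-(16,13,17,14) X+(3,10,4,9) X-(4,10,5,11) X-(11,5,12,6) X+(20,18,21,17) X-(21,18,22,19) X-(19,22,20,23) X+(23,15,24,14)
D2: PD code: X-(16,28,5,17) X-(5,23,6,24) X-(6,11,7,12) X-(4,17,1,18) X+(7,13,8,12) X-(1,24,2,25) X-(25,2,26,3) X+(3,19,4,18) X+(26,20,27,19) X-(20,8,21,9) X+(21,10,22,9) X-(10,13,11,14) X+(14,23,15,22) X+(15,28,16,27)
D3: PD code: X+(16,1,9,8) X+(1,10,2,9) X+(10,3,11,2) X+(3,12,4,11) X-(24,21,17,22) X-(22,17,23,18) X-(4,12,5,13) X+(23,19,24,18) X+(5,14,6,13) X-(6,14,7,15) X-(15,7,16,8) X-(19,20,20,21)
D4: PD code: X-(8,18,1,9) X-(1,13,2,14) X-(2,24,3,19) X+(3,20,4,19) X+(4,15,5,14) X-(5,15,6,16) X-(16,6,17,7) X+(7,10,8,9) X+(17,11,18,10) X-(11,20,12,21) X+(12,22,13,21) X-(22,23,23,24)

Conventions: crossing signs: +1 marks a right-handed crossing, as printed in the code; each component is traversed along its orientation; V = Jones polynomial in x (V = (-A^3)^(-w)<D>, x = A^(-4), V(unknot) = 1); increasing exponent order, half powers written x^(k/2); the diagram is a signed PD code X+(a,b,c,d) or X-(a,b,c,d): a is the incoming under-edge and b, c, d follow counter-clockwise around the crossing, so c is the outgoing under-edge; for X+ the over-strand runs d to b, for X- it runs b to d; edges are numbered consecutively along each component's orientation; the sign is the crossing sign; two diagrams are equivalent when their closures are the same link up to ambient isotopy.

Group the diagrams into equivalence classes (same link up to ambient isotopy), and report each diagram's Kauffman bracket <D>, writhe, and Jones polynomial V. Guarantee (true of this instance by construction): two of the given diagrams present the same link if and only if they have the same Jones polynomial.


classes: {D1, D3} | {D2, D4}
V(D1) = 1 + x + x^2 + x^3  [12 crossings, <D> = A^-12 + A^-8 + A^-4 + 1, w = 0]
V(D2) = x^-3 + x^-2 + x^-1 + 1  (w -2, c 14, <D> = A^-6 + A^-2 + A^2 + A^6)
V(D3) = 1 + x + x^2 + x^3  (w 0, c 12, <D> = A^-12 + A^-8 + A^-4 + 1)
D4 (bracket A^-6 + A^-2 + A^2 + A^6; 12 crossings at w = -2): V = x^-3 + x^-2 + x^-1 + 1
insight: V(x) takes 2 values over 4 diagrams, fixing the grouping


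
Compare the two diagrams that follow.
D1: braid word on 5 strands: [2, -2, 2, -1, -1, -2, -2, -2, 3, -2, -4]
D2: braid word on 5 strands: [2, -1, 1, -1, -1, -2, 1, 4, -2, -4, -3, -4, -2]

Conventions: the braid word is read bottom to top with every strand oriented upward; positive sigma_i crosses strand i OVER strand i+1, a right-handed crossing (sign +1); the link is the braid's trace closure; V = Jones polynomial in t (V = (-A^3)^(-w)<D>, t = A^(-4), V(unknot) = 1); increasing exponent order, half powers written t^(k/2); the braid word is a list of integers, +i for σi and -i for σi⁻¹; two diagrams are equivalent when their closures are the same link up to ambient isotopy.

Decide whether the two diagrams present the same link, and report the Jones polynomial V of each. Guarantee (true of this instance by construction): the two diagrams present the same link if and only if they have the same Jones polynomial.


equivalent: no
V(D1) = t^(-13/2) - t^(-11/2) + t^(-9/2) - 2t^(-7/2) - t^(-3/2)  (w -5, c 11, <D> = A^-9 + 2A^-1 - A^3 + A^7 - A^11)
D2 (bracket A^-13 - A^-9 + A^-5 + A^3; 13 crossings at w = -5): V = -t^(-9/2) - t^(-5/2) + t^(-3/2) - t^(-1/2)
why: V(t) takes 2 values over 2 diagrams, fixing the grouping


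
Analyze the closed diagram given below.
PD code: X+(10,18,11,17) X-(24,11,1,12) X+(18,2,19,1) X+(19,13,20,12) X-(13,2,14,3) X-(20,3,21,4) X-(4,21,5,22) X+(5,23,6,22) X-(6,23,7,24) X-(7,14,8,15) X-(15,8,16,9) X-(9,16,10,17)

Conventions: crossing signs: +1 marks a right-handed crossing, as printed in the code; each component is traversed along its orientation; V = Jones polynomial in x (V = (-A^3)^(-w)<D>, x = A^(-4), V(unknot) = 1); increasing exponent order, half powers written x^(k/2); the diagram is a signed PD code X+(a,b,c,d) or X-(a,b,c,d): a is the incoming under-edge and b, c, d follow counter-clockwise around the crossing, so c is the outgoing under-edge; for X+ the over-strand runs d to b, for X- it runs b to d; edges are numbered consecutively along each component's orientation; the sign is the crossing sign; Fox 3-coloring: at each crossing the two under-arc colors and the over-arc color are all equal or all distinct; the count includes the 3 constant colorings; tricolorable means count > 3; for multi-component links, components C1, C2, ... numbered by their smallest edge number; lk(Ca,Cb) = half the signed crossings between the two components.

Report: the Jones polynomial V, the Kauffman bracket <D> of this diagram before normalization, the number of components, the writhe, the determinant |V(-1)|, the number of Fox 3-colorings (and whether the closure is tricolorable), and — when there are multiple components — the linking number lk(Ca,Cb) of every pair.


Jones polynomial: V(x) = -x^-6 + x^-5 - x^-4 + 2x^-3 - x^-2 + x^-1
<D> = A^-8 - A^-4 + 2 - A^4 + A^8 - A^12; writhe -4
components 1, writhe -4 (12 crossings)
3-colorings: 3 of 3^12, det 7 — not tricolorable
note: |V(-1)| = 7: so not tricolorable, since 3 does not divide 7


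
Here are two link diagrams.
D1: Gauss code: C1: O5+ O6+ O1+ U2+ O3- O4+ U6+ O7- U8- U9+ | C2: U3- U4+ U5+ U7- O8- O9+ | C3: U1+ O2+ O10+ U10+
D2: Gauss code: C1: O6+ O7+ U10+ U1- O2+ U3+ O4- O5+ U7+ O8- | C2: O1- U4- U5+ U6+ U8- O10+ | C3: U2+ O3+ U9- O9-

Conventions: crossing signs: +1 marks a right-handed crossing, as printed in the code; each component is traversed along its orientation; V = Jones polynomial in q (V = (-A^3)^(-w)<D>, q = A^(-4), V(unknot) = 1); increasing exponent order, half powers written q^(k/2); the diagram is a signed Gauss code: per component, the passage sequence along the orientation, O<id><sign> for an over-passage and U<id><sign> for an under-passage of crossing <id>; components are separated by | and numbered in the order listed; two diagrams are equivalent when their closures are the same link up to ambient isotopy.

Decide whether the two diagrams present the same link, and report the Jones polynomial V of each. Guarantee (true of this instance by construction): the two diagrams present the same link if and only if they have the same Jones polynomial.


equivalent: yes
V(D1) = 1 + q + q^2 + q^3  (w +4, c 10, <D> = 1 + A^4 + A^8 + A^12)
V(D2) = 1 + q + q^2 + q^3  [10 crossings, <D> = A^-6 + A^-2 + A^2 + A^6, w = +2]
key observation: from 10 to 10 crossings by R-moves: one link, two diagrams


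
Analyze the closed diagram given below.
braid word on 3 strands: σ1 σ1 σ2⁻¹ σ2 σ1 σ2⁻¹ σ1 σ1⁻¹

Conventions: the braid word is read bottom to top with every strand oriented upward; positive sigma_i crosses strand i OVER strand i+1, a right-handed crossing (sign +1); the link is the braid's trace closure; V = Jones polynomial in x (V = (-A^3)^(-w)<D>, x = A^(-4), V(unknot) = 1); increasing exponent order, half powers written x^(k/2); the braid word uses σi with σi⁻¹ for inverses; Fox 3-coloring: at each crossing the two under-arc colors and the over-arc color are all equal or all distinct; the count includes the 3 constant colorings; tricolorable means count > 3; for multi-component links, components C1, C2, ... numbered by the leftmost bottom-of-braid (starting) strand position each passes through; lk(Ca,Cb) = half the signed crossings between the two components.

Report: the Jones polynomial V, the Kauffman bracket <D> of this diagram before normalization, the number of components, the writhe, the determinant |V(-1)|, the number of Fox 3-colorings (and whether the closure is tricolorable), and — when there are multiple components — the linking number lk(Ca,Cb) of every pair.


V(x) = x + x^3 - x^4
bracket: -A^-10 + A^-6 + A^2, w = +2
1 component, writhe +2, over 8 crossings
det 3, colorings 9 of 3^8 — tricolorable
observation: |V(-1)| = 3: so tricolorable, since 3 divides 3


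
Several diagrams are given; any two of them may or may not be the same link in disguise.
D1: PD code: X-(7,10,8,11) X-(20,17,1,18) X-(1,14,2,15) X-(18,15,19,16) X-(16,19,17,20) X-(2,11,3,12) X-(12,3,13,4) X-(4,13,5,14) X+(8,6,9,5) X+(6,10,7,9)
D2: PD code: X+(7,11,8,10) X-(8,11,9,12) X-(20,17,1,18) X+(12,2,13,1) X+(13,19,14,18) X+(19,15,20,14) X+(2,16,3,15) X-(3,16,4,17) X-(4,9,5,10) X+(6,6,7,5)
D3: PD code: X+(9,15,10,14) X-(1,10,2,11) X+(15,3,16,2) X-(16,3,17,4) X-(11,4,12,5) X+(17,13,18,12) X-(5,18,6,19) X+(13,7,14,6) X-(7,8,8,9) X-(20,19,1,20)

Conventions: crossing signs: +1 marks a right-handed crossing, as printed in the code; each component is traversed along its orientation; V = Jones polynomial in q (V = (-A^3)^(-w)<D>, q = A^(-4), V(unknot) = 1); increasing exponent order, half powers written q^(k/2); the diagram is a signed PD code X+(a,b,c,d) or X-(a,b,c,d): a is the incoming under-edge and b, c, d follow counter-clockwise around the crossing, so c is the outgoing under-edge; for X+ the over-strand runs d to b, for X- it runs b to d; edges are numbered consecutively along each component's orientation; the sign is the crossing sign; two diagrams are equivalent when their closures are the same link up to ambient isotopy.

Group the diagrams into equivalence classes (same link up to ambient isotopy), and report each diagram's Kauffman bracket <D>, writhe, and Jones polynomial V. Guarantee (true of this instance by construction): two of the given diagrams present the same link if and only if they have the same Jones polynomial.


classes: {D1} | {D2} | {D3}
V(D1) = q^-8 - 2q^-7 + q^-6 - 2q^-5 + 2q^-4 + q^-2  [10 crossings, <D> = A^-10 + 2A^-2 - 2A^2 + A^6 - 2A^10 + A^14, w = -6]
D2 (bracket A^6; 10 crossings at w = +2): V = 1
V(D3) = -q^-3 + 2q^-2 - 2q^-1 + 3 - 2q + 2q^2 - q^3  [10 crossings, <D> = -A^-18 + 2A^-14 - 2A^-10 + 3A^-6 - 2A^-2 + 2A^2 - A^6, w = -2]
note: comparing 3 Jones polynomials yields 3 groups


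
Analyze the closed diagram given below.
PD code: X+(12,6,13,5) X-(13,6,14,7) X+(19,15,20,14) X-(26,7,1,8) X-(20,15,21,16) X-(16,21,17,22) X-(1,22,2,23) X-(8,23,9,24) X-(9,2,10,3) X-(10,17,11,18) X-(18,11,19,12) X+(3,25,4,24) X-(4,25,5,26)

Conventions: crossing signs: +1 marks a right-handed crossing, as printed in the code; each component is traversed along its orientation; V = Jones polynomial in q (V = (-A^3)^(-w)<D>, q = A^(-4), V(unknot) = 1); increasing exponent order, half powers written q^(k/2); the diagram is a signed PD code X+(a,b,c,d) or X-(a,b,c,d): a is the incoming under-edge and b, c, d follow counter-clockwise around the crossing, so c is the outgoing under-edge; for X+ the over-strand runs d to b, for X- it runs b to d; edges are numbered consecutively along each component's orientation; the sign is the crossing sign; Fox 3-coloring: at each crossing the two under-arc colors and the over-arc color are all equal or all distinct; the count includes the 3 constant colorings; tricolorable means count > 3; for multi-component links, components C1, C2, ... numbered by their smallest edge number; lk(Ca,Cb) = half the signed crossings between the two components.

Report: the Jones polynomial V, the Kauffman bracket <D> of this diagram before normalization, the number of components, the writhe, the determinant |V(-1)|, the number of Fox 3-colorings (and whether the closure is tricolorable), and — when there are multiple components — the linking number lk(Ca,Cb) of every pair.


V(q) = q^-8 - 2q^-7 + q^-6 - 2q^-5 + 2q^-4 + q^-2
bracket: -A^-13 - 2A^-5 + 2A^-1 - A^3 + 2A^7 - A^11, w = -7
1 component, writhe -7, over 13 crossings
det 9, colorings 27 of 3^13 — tricolorable
observation: the span of V is 6, forcing >= 6 crossings in any diagram


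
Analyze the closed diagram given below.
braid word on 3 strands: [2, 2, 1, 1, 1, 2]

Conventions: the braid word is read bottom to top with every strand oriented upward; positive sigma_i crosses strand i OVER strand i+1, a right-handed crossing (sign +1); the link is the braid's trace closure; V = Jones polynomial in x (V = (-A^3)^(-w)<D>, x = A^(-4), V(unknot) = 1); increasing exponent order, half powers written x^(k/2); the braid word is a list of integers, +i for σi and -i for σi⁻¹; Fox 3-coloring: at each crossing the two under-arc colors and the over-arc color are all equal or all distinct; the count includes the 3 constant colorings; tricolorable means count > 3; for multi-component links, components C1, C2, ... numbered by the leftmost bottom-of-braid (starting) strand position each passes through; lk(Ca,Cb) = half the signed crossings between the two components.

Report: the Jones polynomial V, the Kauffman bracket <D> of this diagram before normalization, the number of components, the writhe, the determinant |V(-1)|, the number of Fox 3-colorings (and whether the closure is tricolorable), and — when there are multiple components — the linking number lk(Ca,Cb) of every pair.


V = x^2 + 2x^4 - 2x^5 + x^6 - 2x^7 + x^8
<D> = A^-14 - 2A^-10 + A^-6 - 2A^-2 + 2A^2 + A^10 (w = +6)
1 component over 6 crossings, w = +6
27 Fox colorings among 3^6, |V(-1)| = 9: tricolorable
why: V spans 6 powers of x: at least 6 crossings in any diagram


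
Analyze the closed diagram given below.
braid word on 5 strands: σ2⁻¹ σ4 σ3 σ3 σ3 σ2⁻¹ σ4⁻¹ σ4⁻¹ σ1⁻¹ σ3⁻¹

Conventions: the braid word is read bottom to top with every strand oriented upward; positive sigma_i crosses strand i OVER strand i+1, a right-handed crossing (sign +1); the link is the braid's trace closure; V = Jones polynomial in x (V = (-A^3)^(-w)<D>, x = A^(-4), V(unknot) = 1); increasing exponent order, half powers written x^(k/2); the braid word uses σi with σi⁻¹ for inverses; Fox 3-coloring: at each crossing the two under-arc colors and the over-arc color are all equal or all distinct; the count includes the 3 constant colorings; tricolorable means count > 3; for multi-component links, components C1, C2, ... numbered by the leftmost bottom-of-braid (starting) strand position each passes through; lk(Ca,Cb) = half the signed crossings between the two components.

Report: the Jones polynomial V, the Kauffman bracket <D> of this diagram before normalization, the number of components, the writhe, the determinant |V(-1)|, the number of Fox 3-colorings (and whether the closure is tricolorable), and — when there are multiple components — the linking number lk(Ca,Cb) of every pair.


Jones polynomial: V(x) = -x^-3 + 2x^-2 - 2x^-1 + 3 - 2x + 2x^2 - x^3
<D> = -A^-18 + 2A^-14 - 2A^-10 + 3A^-6 - 2A^-2 + 2A^2 - A^6; writhe -2
components 1, writhe -2 (10 crossings)
3-colorings: 3 of 3^10, det 13 — not tricolorable
note: palindromic: swapping x for 1/x fixes V


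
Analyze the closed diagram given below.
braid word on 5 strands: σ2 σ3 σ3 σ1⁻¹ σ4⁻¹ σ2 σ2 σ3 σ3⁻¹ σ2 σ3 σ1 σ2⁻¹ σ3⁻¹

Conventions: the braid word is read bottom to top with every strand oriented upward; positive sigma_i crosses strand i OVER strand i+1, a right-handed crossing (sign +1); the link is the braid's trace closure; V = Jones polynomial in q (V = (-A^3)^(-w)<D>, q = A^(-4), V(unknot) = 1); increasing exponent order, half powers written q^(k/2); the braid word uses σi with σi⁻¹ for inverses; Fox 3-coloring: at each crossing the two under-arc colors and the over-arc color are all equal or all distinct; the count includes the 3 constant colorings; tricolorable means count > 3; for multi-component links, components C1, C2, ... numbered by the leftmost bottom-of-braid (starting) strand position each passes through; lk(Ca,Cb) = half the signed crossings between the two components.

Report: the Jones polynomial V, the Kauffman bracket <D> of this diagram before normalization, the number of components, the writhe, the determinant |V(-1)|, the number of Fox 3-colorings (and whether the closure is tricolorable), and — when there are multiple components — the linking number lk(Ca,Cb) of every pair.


V(q) = q^2 + 2q^4 - 2q^5 + q^6 - 2q^7 + q^8
bracket: A^-20 - 2A^-16 + A^-12 - 2A^-8 + 2A^-4 + A^4, w = +4
1 component, writhe +4, over 14 crossings
det 9, colorings 27 of 3^14 — tricolorable
observation: |V(-1)| = 9: so tricolorable, since 3 divides 9


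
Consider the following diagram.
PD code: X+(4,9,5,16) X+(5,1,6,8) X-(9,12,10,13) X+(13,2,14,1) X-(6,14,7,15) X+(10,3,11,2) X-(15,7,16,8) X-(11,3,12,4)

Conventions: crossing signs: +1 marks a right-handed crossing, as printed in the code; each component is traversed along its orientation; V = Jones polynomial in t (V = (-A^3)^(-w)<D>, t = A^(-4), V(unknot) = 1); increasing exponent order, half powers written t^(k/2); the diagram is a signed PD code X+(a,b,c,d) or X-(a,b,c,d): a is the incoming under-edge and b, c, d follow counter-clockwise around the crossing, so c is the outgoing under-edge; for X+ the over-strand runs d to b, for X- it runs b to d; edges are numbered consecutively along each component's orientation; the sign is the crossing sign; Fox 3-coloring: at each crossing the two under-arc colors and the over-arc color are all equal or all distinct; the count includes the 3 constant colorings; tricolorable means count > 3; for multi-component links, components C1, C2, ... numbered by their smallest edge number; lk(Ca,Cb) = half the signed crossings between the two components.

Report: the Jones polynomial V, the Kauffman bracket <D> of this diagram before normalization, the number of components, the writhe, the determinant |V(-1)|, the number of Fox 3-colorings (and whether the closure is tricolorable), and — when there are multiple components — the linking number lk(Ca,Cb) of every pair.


V(t) = -t^(-1/2) - t^(1/2)
bracket: -A^-2 - A^2, w = 0
2 components, writhe 0, over 8 crossings
lk(C1,C2) = 0
det 0, colorings 9 of 3^8 — tricolorable
observation: det 0 = |V(-1)|; divisible by 3, so tricolorable
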